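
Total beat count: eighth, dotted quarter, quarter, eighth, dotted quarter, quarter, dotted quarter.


Reasoning:
Beat values:
  eighth = 0.5 beats
  dotted quarter = 1.5 beats
  quarter = 1 beat
  eighth = 0.5 beats
  dotted quarter = 1.5 beats
  quarter = 1 beat
  dotted quarter = 1.5 beats
Sum = 0.5 + 1.5 + 1 + 0.5 + 1.5 + 1 + 1.5
= 7.5 beats


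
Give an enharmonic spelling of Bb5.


Solution.
Enharmonic notes sound the same pitch but are spelled with different letter names
Bb and A# name the same pitch class
= A#5


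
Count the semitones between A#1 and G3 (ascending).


Reasoning:
Absolute semitone position = octave×12 + chromatic position
A#1: 1×12 + 10 = 22
G3: 3×12 + 7 = 43
Difference = 43 - 22 = 21
= 21 semitones


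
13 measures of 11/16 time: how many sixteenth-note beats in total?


Time signature 11/16: the bottom number 16 means the sixteenth note gets one count
The top number 11 means 11 sixteenth-note beats per measure
Total = 11 × 13 measures
= 143 sixteenth-note beats


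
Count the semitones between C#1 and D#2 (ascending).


Let's work it out.
Absolute semitone position = octave×12 + chromatic position
C#1: 1×12 + 1 = 13
D#2: 2×12 + 3 = 27
Difference = 27 - 13 = 14
= 14 semitones


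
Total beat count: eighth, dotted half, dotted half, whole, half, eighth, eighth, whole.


Step by step:
Beat values:
  eighth = 0.5 beats
  dotted half = 3 beats
  dotted half = 3 beats
  whole = 4 beats
  half = 2 beats
  eighth = 0.5 beats
  eighth = 0.5 beats
  whole = 4 beats
Sum = 0.5 + 3 + 3 + 4 + 2 + 0.5 + 0.5 + 4
= 17.5 beats


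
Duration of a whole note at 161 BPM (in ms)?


Let's work it out.
One quarter-note beat = 60000 / BPM = 60000 / 161 ms
Whole note = 4 × quarter note
Duration = 4 × 60000 / 161 = 240000 / 161
= 1490.7 ms


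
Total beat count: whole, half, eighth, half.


Reasoning:
Beat values:
  whole = 4 beats
  half = 2 beats
  eighth = 0.5 beats
  half = 2 beats
Sum = 4 + 2 + 0.5 + 2
= 8.5 beats


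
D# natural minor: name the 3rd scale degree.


Let's work it out.
Natural minor scale pattern: W-H-W-W-H-W-W (2-1-2-2-1-2-2 semitones)
Starting from D#:
  D# + 2 semitones → E#
  E# + 1 semitone → F#
  F# + 2 semitones → G#
  G# + 2 semitones → A#
  A# + 1 semitone → B
  B + 2 semitones → C#
  C# + 2 semitones → D#
Scale: D# E# F# G# A# B C#
Degree 3 = F#


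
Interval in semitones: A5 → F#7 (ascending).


Working:
Absolute semitone position = octave×12 + chromatic position
A5: 5×12 + 9 = 69
F#7: 7×12 + 6 = 90
Difference = 90 - 69 = 21
= 21 semitones


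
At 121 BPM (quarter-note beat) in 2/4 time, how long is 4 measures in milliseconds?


Solution.
Quarter-note beat duration = 60000 / 121 ms
Beats per measure (2/4) = 2
One measure = 2 × 60000 / 121 = 120000 / 121 ms
4 measures = 4 × 120000 / 121 = 480000 / 121
= 3966.9 ms


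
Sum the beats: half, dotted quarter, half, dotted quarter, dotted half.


Solution.
Beat values:
  half = 2 beats
  dotted quarter = 1.5 beats
  half = 2 beats
  dotted quarter = 1.5 beats
  dotted half = 3 beats
Sum = 2 + 1.5 + 2 + 1.5 + 3
= 10 beats


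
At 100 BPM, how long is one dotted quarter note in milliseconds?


Working:
One quarter-note beat = 60000 / BPM = 60000 / 100 ms
Dotted quarter note = 3/2 × quarter note
Duration = 3/2 × 60000 / 100 = 90000 / 100
= 900.0 ms


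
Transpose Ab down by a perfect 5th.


Working:
perfect 5th: 5 letter names, 7 semitones
Letter: A - 4 → D
Pitch: Ab - 7 semitones, spelled as a D → Db
= Db


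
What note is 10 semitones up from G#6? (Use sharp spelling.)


Let's work it out.
G#6: chromatic position 8 in octave 6 → absolute = 6×12 + 8 = 80
Transpose up 10: 80 + 10 = 90
90 = 7×12 + 6 → F# in octave 7
Result = F#7


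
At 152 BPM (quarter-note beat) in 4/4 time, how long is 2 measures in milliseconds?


Reasoning:
Quarter-note beat duration = 60000 / 152 ms
Beats per measure (4/4) = 4
One measure = 4 × 60000 / 152 = 240000 / 152 ms
2 measures = 2 × 240000 / 152 = 480000 / 152
= 3157.9 ms


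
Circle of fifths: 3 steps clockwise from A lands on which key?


Step by step:
Each clockwise step on the circle of fifths moves up a perfect 5th
From A: A → E → B → F#/Gb
= F#/Gb


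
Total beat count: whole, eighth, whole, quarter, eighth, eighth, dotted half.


Reasoning:
Beat values:
  whole = 4 beats
  eighth = 0.5 beats
  whole = 4 beats
  quarter = 1 beat
  eighth = 0.5 beats
  eighth = 0.5 beats
  dotted half = 3 beats
Sum = 4 + 0.5 + 4 + 1 + 0.5 + 0.5 + 3
= 13.5 beats


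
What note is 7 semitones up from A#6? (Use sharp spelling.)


Solution.
A#6: chromatic position 10 in octave 6 → absolute = 6×12 + 10 = 82
Transpose up 7: 82 + 7 = 89
89 = 7×12 + 5 → F in octave 7
Result = F7


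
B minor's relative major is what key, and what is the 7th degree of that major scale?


The relative major shares the key signature and is a minor 3rd above the minor tonic
A minor 3rd above B is D
→ relative major of B minor is D major
D major scale: D E F# G A B C#
= D major; 7th degree = C#


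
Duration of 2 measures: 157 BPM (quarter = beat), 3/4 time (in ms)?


Let's work it out.
Quarter-note beat duration = 60000 / 157 ms
Beats per measure (3/4) = 3
One measure = 3 × 60000 / 157 = 180000 / 157 ms
2 measures = 2 × 180000 / 157 = 360000 / 157
= 2293.0 ms


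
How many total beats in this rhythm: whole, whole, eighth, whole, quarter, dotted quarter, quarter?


Step by step:
Beat values:
  whole = 4 beats
  whole = 4 beats
  eighth = 0.5 beats
  whole = 4 beats
  quarter = 1 beat
  dotted quarter = 1.5 beats
  quarter = 1 beat
Sum = 4 + 4 + 0.5 + 4 + 1 + 1.5 + 1
= 16 beats


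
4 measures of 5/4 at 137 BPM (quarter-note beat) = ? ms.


Quarter-note beat duration = 60000 / 137 ms
Beats per measure (5/4) = 5
One measure = 5 × 60000 / 137 = 300000 / 137 ms
4 measures = 4 × 300000 / 137 = 1200000 / 137
= 8759.1 ms


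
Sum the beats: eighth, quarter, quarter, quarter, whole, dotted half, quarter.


Let's work it out.
Beat values:
  eighth = 0.5 beats
  quarter = 1 beat
  quarter = 1 beat
  quarter = 1 beat
  whole = 4 beats
  dotted half = 3 beats
  quarter = 1 beat
Sum = 0.5 + 1 + 1 + 1 + 4 + 3 + 1
= 11.5 beats


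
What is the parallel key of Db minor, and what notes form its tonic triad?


Parallel keys share the same tonic but differ in mode
Db minor → parallel is Db major
Tonic triad of Db major = Db F Ab
= Db major; triad = Db F Ab


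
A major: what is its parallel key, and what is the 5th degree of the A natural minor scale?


Reasoning:
Parallel keys share the same tonic but differ in mode
A major → parallel is A minor
A natural minor scale: A B C D E F G
= A minor; 5th degree = E


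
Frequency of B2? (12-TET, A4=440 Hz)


Step by step:
f = 440 × 2^(n/12) where n = semitones from A4
B2: -22 semitones from A4
f = 440 × 2^(-22/12)
f = 123.47 Hz


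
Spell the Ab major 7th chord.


Major 7th chord = root + major 3rd + perfect 5th + major 7th
Seventh chords stack in thirds, so the letter names are A-C-E-G
Root: Ab
Major 3rd above Ab: C
Perfect 5th above Ab: Eb
Major 7th above Ab: G
Chord = Ab C Eb G


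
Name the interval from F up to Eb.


Letter names: F → E spans 7 letter names → a 7th
Semitones: F → Eb = 10 half-steps
A 7th of 10 semitones is a minor 7th
= minor 7th


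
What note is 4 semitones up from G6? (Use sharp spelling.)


Let's work it out.
G6: chromatic position 7 in octave 6 → absolute = 6×12 + 7 = 79
Transpose up 4: 79 + 4 = 83
83 = 6×12 + 11 → B in octave 6
Result = B6


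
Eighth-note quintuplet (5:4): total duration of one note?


Quintuplet: 5 notes occupy the space of 4 eighth notes
Space = 4 × 1/2 = 2 beats
Each quintuplet note = 2 / 5 = 2/5 beats
= 2/5 beats


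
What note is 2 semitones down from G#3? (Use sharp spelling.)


Let's work it out.
G#3: chromatic position 8 in octave 3 → absolute = 3×12 + 8 = 44
Transpose down 2: 44 - 2 = 42
42 = 3×12 + 6 → F# in octave 3
Result = F#3


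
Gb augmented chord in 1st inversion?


Root position: Gb Bb D
1st inversion: move root up an octave
Bass note: Bb
Notes (bottom to top) = Bb D Gb


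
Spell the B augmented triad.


Reasoning:
Augmented triad = root + major 3rd (4 semitones) + augmented 5th (8 semitones)
A triad on B stacks thirds, so the chord tones use letter names B-D-F
Root: B
Major 3rd above B: D#
Augmented 5th above B: F##
Chord = B D# F##


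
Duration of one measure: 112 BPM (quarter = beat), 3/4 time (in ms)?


Reasoning:
Quarter-note beat duration = 60000 / 112 ms
Beats per measure (3/4) = 3
One measure = 3 × 60000 / 112 = 180000 / 112 ms
= 1607.1 ms


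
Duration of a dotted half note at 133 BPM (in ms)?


One quarter-note beat = 60000 / BPM = 60000 / 133 ms
Dotted half note = 3 × quarter note
Duration = 3 × 60000 / 133 = 180000 / 133
= 1353.4 ms


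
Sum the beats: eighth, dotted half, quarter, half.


Beat values:
  eighth = 0.5 beats
  dotted half = 3 beats
  quarter = 1 beat
  half = 2 beats
Sum = 0.5 + 3 + 1 + 2
= 6.5 beats


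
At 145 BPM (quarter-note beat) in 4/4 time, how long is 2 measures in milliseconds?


Working:
Quarter-note beat duration = 60000 / 145 ms
Beats per measure (4/4) = 4
One measure = 4 × 60000 / 145 = 240000 / 145 ms
2 measures = 2 × 240000 / 145 = 480000 / 145
= 3310.3 ms


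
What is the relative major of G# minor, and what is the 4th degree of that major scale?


Solution.
The relative major shares the key signature and is a minor 3rd above the minor tonic
A minor 3rd above G# is B
→ relative major of G# minor is B major
B major scale: B C# D# E F# G# A#
= B major; 4th degree = E


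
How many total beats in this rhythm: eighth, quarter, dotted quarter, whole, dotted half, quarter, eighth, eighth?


Reasoning:
Beat values:
  eighth = 0.5 beats
  quarter = 1 beat
  dotted quarter = 1.5 beats
  whole = 4 beats
  dotted half = 3 beats
  quarter = 1 beat
  eighth = 0.5 beats
  eighth = 0.5 beats
Sum = 0.5 + 1 + 1.5 + 4 + 3 + 1 + 0.5 + 0.5
= 12 beats


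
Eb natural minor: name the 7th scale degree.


Step by step:
Natural minor scale pattern: W-H-W-W-H-W-W (2-1-2-2-1-2-2 semitones)
Starting from Eb:
  Eb + 2 semitones → F
  F + 1 semitone → Gb
  Gb + 2 semitones → Ab
  Ab + 2 semitones → Bb
  Bb + 1 semitone → Cb
  Cb + 2 semitones → Db
  Db + 2 semitones → Eb
Scale: Eb F Gb Ab Bb Cb Db
Degree 7 = Db


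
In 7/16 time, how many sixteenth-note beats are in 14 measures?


Time signature 7/16: the bottom number 16 means the sixteenth note gets one count
The top number 7 means 7 sixteenth-note beats per measure
Total = 7 × 14 measures
= 98 sixteenth-note beats


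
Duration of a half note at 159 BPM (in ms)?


Let's work it out.
One quarter-note beat = 60000 / BPM = 60000 / 159 ms
Half note = 2 × quarter note
Duration = 2 × 60000 / 159 = 120000 / 159
= 754.7 ms


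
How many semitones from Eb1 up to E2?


Working:
Absolute semitone position = octave×12 + chromatic position
Eb1: 1×12 + 3 = 15
E2: 2×12 + 4 = 28
Difference = 28 - 15 = 13
= 13 semitones


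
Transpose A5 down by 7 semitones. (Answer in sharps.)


Reasoning:
A5: chromatic position 9 in octave 5 → absolute = 5×12 + 9 = 69
Transpose down 7: 69 - 7 = 62
62 = 5×12 + 2 → D in octave 5
Result = D5


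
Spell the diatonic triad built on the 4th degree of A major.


Reasoning:
A major scale: A B C# D E F# G#
Diatonic triad on degree 4 stacks scale notes 4, 6, 1: D F# A
D→F# = 4 semitones; D→A = 7 semitones → major triad
= D F# A (major)


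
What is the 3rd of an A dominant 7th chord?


Solution.
Dominant 7th chord = root + major 3rd + perfect 5th + minor 7th
Seventh chords stack in thirds, so the letter names are A-C-E-G
Root: A
Major 3rd above A: C#
Perfect 5th above A: E
Minor 7th above A: G
The 3rd = C#


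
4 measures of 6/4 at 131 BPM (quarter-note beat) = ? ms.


Quarter-note beat duration = 60000 / 131 ms
Beats per measure (6/4) = 6
One measure = 6 × 60000 / 131 = 360000 / 131 ms
4 measures = 4 × 360000 / 131 = 1440000 / 131
= 10992.4 ms


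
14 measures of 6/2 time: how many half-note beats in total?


Solution.
Time signature 6/2: the bottom number 2 means the half note gets one count
The top number 6 means 6 half-note beats per measure
Total = 6 × 14 measures
= 84 half-note beats


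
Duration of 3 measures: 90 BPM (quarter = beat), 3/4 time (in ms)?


Step by step:
Quarter-note beat duration = 60000 / 90 ms
Beats per measure (3/4) = 3
One measure = 3 × 60000 / 90 = 180000 / 90 ms
3 measures = 3 × 180000 / 90 = 540000 / 90
= 6000.0 ms


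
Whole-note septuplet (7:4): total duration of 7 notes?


Let's work it out.
Septuplet: 7 notes occupy the space of 4 whole notes
Space = 4 × 4 = 16 beats
Each septuplet note = 16 / 7 = 16/7 beats
7 notes = 7 × 16/7 = 16
= 16 beats


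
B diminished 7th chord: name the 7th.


Step by step:
Diminished 7th chord = root + minor 3rd + diminished 5th + diminished 7th
Seventh chords stack in thirds, so the letter names are B-D-F-A
Root: B
Minor 3rd above B: D
Diminished 5th above B: F
Diminished 7th above B: Ab
The 7th = Ab


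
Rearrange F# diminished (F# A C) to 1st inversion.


Root position: F# A C
1st inversion: move root up an octave
Bass note: A
Notes (bottom to top) = A C F#


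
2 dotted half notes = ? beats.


Let's work it out.
Base half note = 2 beats
Dot 1 adds half the previous value: +1
One dotted half = 2 + 1 = 3
2 of them = 2 × 3 = 6
= 6 beats


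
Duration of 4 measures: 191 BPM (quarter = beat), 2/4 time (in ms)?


Reasoning:
Quarter-note beat duration = 60000 / 191 ms
Beats per measure (2/4) = 2
One measure = 2 × 60000 / 191 = 120000 / 191 ms
4 measures = 4 × 120000 / 191 = 480000 / 191
= 2513.1 ms


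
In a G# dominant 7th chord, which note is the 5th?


Dominant 7th chord = root + major 3rd + perfect 5th + minor 7th
Seventh chords stack in thirds, so the letter names are G-B-D-F
Root: G#
Major 3rd above G#: B#
Perfect 5th above G#: D#
Minor 7th above G#: F#
The 5th = D#


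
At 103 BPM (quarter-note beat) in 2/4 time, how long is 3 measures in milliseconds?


Quarter-note beat duration = 60000 / 103 ms
Beats per measure (2/4) = 2
One measure = 2 × 60000 / 103 = 120000 / 103 ms
3 measures = 3 × 120000 / 103 = 360000 / 103
= 3495.1 ms


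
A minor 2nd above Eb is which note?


Let's work it out.
A 2nd spans 2 letter names, so from E we land on F
A minor 2nd = 1 semitone above Eb
Spell F at that pitch: Fb
= Fb


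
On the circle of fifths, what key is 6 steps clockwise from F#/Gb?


Reasoning:
Each clockwise step on the circle of fifths moves up a perfect 5th
From F#/Gb: F#/Gb → Db → Ab → Eb → Bb → F → C
= C


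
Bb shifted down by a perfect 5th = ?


perfect 5th: 5 letter names, 7 semitones
Letter: B - 4 → E
Pitch: Bb - 7 semitones, spelled as an E → Eb
= Eb


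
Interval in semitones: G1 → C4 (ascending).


Let's work it out.
Absolute semitone position = octave×12 + chromatic position
G1: 1×12 + 7 = 19
C4: 4×12 + 0 = 48
Difference = 48 - 19 = 29
= 29 semitones


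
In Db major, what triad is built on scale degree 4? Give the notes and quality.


Reasoning:
Db major scale: Db Eb F Gb Ab Bb C
Diatonic triad on degree 4 stacks scale notes 4, 6, 1: Gb Bb Db
Gb→Bb = 4 semitones; Gb→Db = 7 semitones → major triad
= Gb Bb Db (major)


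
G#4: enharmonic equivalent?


Step by step:
Enharmonic notes sound the same pitch but are spelled with different letter names
G# and Ab name the same pitch class
= Ab4


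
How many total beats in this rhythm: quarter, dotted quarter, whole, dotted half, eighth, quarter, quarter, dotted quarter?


Step by step:
Beat values:
  quarter = 1 beat
  dotted quarter = 1.5 beats
  whole = 4 beats
  dotted half = 3 beats
  eighth = 0.5 beats
  quarter = 1 beat
  quarter = 1 beat
  dotted quarter = 1.5 beats
Sum = 1 + 1.5 + 4 + 3 + 0.5 + 1 + 1 + 1.5
= 13.5 beats


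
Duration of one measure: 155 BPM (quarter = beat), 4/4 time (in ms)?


Let's work it out.
Quarter-note beat duration = 60000 / 155 ms
Beats per measure (4/4) = 4
One measure = 4 × 60000 / 155 = 240000 / 155 ms
= 1548.4 ms


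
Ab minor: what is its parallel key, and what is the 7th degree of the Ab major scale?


Parallel keys share the same tonic but differ in mode
Ab minor → parallel is Ab major
Ab major scale: Ab Bb C Db Eb F G
= Ab major; 7th degree = G


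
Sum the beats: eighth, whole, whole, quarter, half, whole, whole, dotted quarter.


Beat values:
  eighth = 0.5 beats
  whole = 4 beats
  whole = 4 beats
  quarter = 1 beat
  half = 2 beats
  whole = 4 beats
  whole = 4 beats
  dotted quarter = 1.5 beats
Sum = 0.5 + 4 + 4 + 1 + 2 + 4 + 4 + 1.5
= 21 beats


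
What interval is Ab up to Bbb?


Working:
Letter names: A → B spans 2 letter names → a 2nd
Semitones: Ab → Bbb = 1 half-step
A 2nd of 1 semitone is a minor 2nd
= minor 2nd


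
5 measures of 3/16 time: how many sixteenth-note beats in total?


Let's work it out.
Time signature 3/16: the bottom number 16 means the sixteenth note gets one count
The top number 3 means 3 sixteenth-note beats per measure
Total = 3 × 5 measures
= 15 sixteenth-note beats


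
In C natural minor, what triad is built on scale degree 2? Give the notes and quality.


C natural minor scale: C D Eb F G Ab Bb
Diatonic triad on degree 2 stacks scale notes 2, 4, 6: D F Ab
D→F = 3 semitones; D→Ab = 6 semitones → diminished triad
= D F Ab (diminished)


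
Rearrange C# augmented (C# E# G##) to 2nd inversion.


Let's work it out.
Root position: C# E# G##
2nd inversion: move root and 3rd up an octave
Bass note: G##
Notes (bottom to top) = G## C# E#


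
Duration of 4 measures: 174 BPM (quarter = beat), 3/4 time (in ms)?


Step by step:
Quarter-note beat duration = 60000 / 174 ms
Beats per measure (3/4) = 3
One measure = 3 × 60000 / 174 = 180000 / 174 ms
4 measures = 4 × 180000 / 174 = 720000 / 174
= 4137.9 ms


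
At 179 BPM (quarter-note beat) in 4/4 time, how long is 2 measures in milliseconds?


Quarter-note beat duration = 60000 / 179 ms
Beats per measure (4/4) = 4
One measure = 4 × 60000 / 179 = 240000 / 179 ms
2 measures = 2 × 240000 / 179 = 480000 / 179
= 2681.6 ms


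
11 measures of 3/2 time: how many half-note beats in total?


Time signature 3/2: the bottom number 2 means the half note gets one count
The top number 3 means 3 half-note beats per measure
Total = 3 × 11 measures
= 33 half-note beats


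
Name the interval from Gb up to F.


Letter names: G → F spans 7 letter names → a 7th
Semitones: Gb → F = 11 half-steps
A 7th of 11 semitones is a major 7th
= major 7th


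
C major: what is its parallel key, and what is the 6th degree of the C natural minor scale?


Step by step:
Parallel keys share the same tonic but differ in mode
C major → parallel is C minor
C natural minor scale: C D Eb F G Ab Bb
= C minor; 6th degree = Ab


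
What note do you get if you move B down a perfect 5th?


Solution.
perfect 5th: 5 letter names, 7 semitones
Letter: B - 4 → E
Pitch: B - 7 semitones, spelled as an E → E
= E


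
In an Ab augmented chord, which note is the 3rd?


Working:
Augmented triad = root + major 3rd (4 semitones) + augmented 5th (8 semitones)
A triad on Ab stacks thirds, so the chord tones use letter names A-C-E
Root: Ab
Major 3rd above Ab: C
Augmented 5th above Ab: E
The 3rd = C


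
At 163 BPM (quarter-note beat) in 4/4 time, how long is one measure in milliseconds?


Reasoning:
Quarter-note beat duration = 60000 / 163 ms
Beats per measure (4/4) = 4
One measure = 4 × 60000 / 163 = 240000 / 163 ms
= 1472.4 ms


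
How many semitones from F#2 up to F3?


Step by step:
Absolute semitone position = octave×12 + chromatic position
F#2: 2×12 + 6 = 30
F3: 3×12 + 5 = 41
Difference = 41 - 30 = 11
= 11 semitones


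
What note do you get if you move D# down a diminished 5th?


Let's work it out.
diminished 5th: 5 letter names, 6 semitones
Letter: D - 4 → G
Pitch: D# - 6 semitones, spelled as a G → G##
= G##


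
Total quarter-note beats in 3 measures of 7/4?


Solution.
Time signature 7/4: the bottom number 4 means the quarter note gets one count
The top number 7 means 7 quarter-note beats per measure
Total = 7 × 3 measures
= 21 quarter-note beats


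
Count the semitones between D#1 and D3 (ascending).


Working:
Absolute semitone position = octave×12 + chromatic position
D#1: 1×12 + 3 = 15
D3: 3×12 + 2 = 38
Difference = 38 - 15 = 23
= 23 semitones


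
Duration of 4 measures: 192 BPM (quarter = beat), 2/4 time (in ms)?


Step by step:
Quarter-note beat duration = 60000 / 192 ms
Beats per measure (2/4) = 2
One measure = 2 × 60000 / 192 = 120000 / 192 ms
4 measures = 4 × 120000 / 192 = 480000 / 192
= 2500.0 ms


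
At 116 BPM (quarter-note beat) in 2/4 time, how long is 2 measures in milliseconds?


Reasoning:
Quarter-note beat duration = 60000 / 116 ms
Beats per measure (2/4) = 2
One measure = 2 × 60000 / 116 = 120000 / 116 ms
2 measures = 2 × 120000 / 116 = 240000 / 116
= 2069.0 ms


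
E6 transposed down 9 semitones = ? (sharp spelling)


E6: chromatic position 4 in octave 6 → absolute = 6×12 + 4 = 76
Transpose down 9: 76 - 9 = 67
67 = 5×12 + 7 → G in octave 5
Result = G5


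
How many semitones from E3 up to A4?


Step by step:
Absolute semitone position = octave×12 + chromatic position
E3: 3×12 + 4 = 40
A4: 4×12 + 9 = 57
Difference = 57 - 40 = 17
= 17 semitones


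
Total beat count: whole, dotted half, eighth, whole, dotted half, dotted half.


Solution.
Beat values:
  whole = 4 beats
  dotted half = 3 beats
  eighth = 0.5 beats
  whole = 4 beats
  dotted half = 3 beats
  dotted half = 3 beats
Sum = 4 + 3 + 0.5 + 4 + 3 + 3
= 17.5 beats


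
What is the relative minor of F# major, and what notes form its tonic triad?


Let's work it out.
The relative minor shares the major's key signature and starts on its 6th degree
6th degree = a major 6th above the tonic; a major 6th above F# is D#
→ relative minor of F# major is D# minor
Tonic triad of D# minor = root + minor 3rd + perfect 5th = D# F# A#
= D# minor; triad = D# F# A#


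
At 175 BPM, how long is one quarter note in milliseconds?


Step by step:
One quarter-note beat = 60000 / BPM = 60000 / 175 ms
Duration = 60000 / 175
= 342.9 ms


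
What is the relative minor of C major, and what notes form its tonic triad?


The relative minor shares the major's key signature and starts on its 6th degree
6th degree = a major 6th above the tonic; a major 6th above C is A
→ relative minor of C major is A minor
Tonic triad of A minor = root + minor 3rd + perfect 5th = A C E
= A minor; triad = A C E


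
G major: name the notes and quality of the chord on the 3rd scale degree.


G major scale: G A B C D E F#
Diatonic triad on degree 3 stacks scale notes 3, 5, 7: B D F#
B→D = 3 semitones; B→F# = 7 semitones → minor triad
= B D F# (minor)


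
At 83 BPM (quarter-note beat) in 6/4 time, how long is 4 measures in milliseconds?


Quarter-note beat duration = 60000 / 83 ms
Beats per measure (6/4) = 6
One measure = 6 × 60000 / 83 = 360000 / 83 ms
4 measures = 4 × 360000 / 83 = 1440000 / 83
= 17349.4 ms


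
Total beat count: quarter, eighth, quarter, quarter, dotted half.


Beat values:
  quarter = 1 beat
  eighth = 0.5 beats
  quarter = 1 beat
  quarter = 1 beat
  dotted half = 3 beats
Sum = 1 + 0.5 + 1 + 1 + 3
= 6.5 beats


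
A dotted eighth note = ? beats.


Base eighth note = 1/2 beats
Dot 1 adds half the previous value: +1/4
One dotted eighth = 1/2 + 1/4 = 3/4
= 3/4 beats


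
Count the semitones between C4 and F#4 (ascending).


Absolute semitone position = octave×12 + chromatic position
C4: 4×12 + 0 = 48
F#4: 4×12 + 6 = 54
Difference = 54 - 48 = 6
= 6 semitones


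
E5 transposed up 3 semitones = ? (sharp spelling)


Let's work it out.
E5: chromatic position 4 in octave 5 → absolute = 5×12 + 4 = 64
Transpose up 3: 64 + 3 = 67
67 = 5×12 + 7 → G in octave 5
Result = G5


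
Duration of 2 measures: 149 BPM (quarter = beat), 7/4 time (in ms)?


Quarter-note beat duration = 60000 / 149 ms
Beats per measure (7/4) = 7
One measure = 7 × 60000 / 149 = 420000 / 149 ms
2 measures = 2 × 420000 / 149 = 840000 / 149
= 5637.6 ms


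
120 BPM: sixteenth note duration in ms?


Step by step:
One quarter-note beat = 60000 / BPM = 60000 / 120 ms
Sixteenth note = 1/4 × quarter note
Duration = 1/4 × 60000 / 120 = 15000 / 120
= 125.0 ms


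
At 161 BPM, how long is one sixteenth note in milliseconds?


Step by step:
One quarter-note beat = 60000 / BPM = 60000 / 161 ms
Sixteenth note = 1/4 × quarter note
Duration = 1/4 × 60000 / 161 = 15000 / 161
= 93.2 ms


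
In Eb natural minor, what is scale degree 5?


Step by step:
Natural minor scale pattern: W-H-W-W-H-W-W (2-1-2-2-1-2-2 semitones)
Starting from Eb:
  Eb + 2 semitones → F
  F + 1 semitone → Gb
  Gb + 2 semitones → Ab
  Ab + 2 semitones → Bb
  Bb + 1 semitone → Cb
  Cb + 2 semitones → Db
  Db + 2 semitones → Eb
Scale: Eb F Gb Ab Bb Cb Db
Degree 5 = Bb


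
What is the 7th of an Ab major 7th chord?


Major 7th chord = root + major 3rd + perfect 5th + major 7th
Seventh chords stack in thirds, so the letter names are A-C-E-G
Root: Ab
Major 3rd above Ab: C
Perfect 5th above Ab: Eb
Major 7th above Ab: G
The 7th = G


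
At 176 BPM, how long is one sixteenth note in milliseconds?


Working:
One quarter-note beat = 60000 / BPM = 60000 / 176 ms
Sixteenth note = 1/4 × quarter note
Duration = 1/4 × 60000 / 176 = 15000 / 176
= 85.2 ms


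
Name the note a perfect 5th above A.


Let's work it out.
A 5th spans 5 letter names, so from A we land on E
A perfect 5th = 7 semitones above A
Spell E at that pitch: E
= E


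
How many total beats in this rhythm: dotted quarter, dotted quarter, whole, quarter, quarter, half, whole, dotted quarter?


Reasoning:
Beat values:
  dotted quarter = 1.5 beats
  dotted quarter = 1.5 beats
  whole = 4 beats
  quarter = 1 beat
  quarter = 1 beat
  half = 2 beats
  whole = 4 beats
  dotted quarter = 1.5 beats
Sum = 1.5 + 1.5 + 4 + 1 + 1 + 2 + 4 + 1.5
= 16.5 beats


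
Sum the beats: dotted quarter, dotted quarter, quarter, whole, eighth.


Solution.
Beat values:
  dotted quarter = 1.5 beats
  dotted quarter = 1.5 beats
  quarter = 1 beat
  whole = 4 beats
  eighth = 0.5 beats
Sum = 1.5 + 1.5 + 1 + 4 + 0.5
= 8.5 beats


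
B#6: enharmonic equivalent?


Let's work it out.
Enharmonic notes sound the same pitch but are spelled with different letter names
B# and C name the same pitch class
Octave numbers change at C, so B#6 = C7
= C7


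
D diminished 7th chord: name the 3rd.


Let's work it out.
Diminished 7th chord = root + minor 3rd + diminished 5th + diminished 7th
Seventh chords stack in thirds, so the letter names are D-F-A-C
Root: D
Minor 3rd above D: F
Diminished 5th above D: Ab
Diminished 7th above D: Cb
The 3rd = F


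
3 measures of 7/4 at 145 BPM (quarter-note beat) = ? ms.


Quarter-note beat duration = 60000 / 145 ms
Beats per measure (7/4) = 7
One measure = 7 × 60000 / 145 = 420000 / 145 ms
3 measures = 3 × 420000 / 145 = 1260000 / 145
= 8689.7 ms


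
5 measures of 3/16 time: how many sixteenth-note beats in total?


Let's work it out.
Time signature 3/16: the bottom number 16 means the sixteenth note gets one count
The top number 3 means 3 sixteenth-note beats per measure
Total = 3 × 5 measures
= 15 sixteenth-note beats


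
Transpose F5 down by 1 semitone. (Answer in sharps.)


Let's work it out.
F5: chromatic position 5 in octave 5 → absolute = 5×12 + 5 = 65
Transpose down 1: 65 - 1 = 64
64 = 5×12 + 4 → E in octave 5
Result = E5


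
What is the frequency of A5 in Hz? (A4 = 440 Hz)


Let's work it out.
f = 440 × 2^(n/12) where n = semitones from A4
A5: 12 semitones from A4
f = 440 × 2^(12/12)
f = 880.00 Hz


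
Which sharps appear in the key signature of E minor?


Step by step:
Sharp minor keys follow the circle of fifths: A(0), E(1), B(2), F#(3), C#(4), G#(5), D#(6), A#(7)
E minor has 1 sharp
Order of sharps: F# C# G# D# A# E# B# → first 1: F#
= F#


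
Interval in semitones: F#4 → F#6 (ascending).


Solution.
Absolute semitone position = octave×12 + chromatic position
F#4: 4×12 + 6 = 54
F#6: 6×12 + 6 = 78
Difference = 78 - 54 = 24
= 24 semitones


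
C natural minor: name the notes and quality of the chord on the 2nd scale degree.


C natural minor scale: C D Eb F G Ab Bb
Diatonic triad on degree 2 stacks scale notes 2, 4, 6: D F Ab
D→F = 3 semitones; D→Ab = 6 semitones → diminished triad
= D F Ab (diminished)


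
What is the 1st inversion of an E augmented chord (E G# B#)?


Reasoning:
Root position: E G# B#
1st inversion: move root up an octave
Bass note: G#
Notes (bottom to top) = G# B# E


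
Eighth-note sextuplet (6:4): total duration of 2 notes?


Step by step:
Sextuplet: 6 notes occupy the space of 4 eighth notes
Space = 4 × 1/2 = 2 beats
Each sextuplet note = 2 / 6 = 1/3 beats
2 notes = 2 × 1/3 = 2/3
= 2/3 beats


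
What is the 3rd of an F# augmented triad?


Augmented triad = root + major 3rd (4 semitones) + augmented 5th (8 semitones)
A triad on F# stacks thirds, so the chord tones use letter names F-A-C
Root: F#
Major 3rd above F#: A#
Augmented 5th above F#: C##
The 3rd = A#


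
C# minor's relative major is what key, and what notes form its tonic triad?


The relative major shares the key signature and is a minor 3rd above the minor tonic
A minor 3rd above C# is E
→ relative major of C# minor is E major
Tonic triad of E major = root + major 3rd + perfect 5th = E G# B
= E major; triad = E G# B


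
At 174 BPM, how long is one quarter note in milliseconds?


One quarter-note beat = 60000 / BPM = 60000 / 174 ms
Duration = 60000 / 174
= 344.8 ms


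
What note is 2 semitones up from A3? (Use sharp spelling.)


Let's work it out.
A3: chromatic position 9 in octave 3 → absolute = 3×12 + 9 = 45
Transpose up 2: 45 + 2 = 47
47 = 3×12 + 11 → B in octave 3
Result = B3


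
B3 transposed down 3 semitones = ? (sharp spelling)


Step by step:
B3: chromatic position 11 in octave 3 → absolute = 3×12 + 11 = 47
Transpose down 3: 47 - 3 = 44
44 = 3×12 + 8 → G# in octave 3
Result = G#3


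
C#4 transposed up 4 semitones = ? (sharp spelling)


Reasoning:
C#4: chromatic position 1 in octave 4 → absolute = 4×12 + 1 = 49
Transpose up 4: 49 + 4 = 53
53 = 4×12 + 5 → F in octave 4
Result = F4


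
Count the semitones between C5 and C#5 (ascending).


Working:
Absolute semitone position = octave×12 + chromatic position
C5: 5×12 + 0 = 60
C#5: 5×12 + 1 = 61
Difference = 61 - 60 = 1
= 1 semitone


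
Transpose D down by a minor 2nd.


minor 2nd: 2 letter names, 1 semitones
Letter: D - 1 → C
Pitch: D - 1 semitones, spelled as a C → C#
= C#


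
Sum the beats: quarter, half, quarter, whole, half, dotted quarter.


Beat values:
  quarter = 1 beat
  half = 2 beats
  quarter = 1 beat
  whole = 4 beats
  half = 2 beats
  dotted quarter = 1.5 beats
Sum = 1 + 2 + 1 + 4 + 2 + 1.5
= 11.5 beats


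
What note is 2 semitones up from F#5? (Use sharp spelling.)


F#5: chromatic position 6 in octave 5 → absolute = 5×12 + 6 = 66
Transpose up 2: 66 + 2 = 68
68 = 5×12 + 8 → G# in octave 5
Result = G#5


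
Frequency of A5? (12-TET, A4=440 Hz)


Step by step:
f = 440 × 2^(n/12) where n = semitones from A4
A5: 12 semitones from A4
f = 440 × 2^(12/12)
f = 880.00 Hz


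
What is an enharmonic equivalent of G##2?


Let's work it out.
Enharmonic notes sound the same pitch but are spelled with different letter names
G## and A name the same pitch class
= A2


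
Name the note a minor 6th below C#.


Reasoning:
A 6th spans 6 letter names, so from C we land on E
A minor 6th = 8 semitones below C#
Spell E at that pitch: E#
= E#


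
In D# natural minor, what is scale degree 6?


Natural minor scale pattern: W-H-W-W-H-W-W (2-1-2-2-1-2-2 semitones)
Starting from D#:
  D# + 2 semitones → E#
  E# + 1 semitone → F#
  F# + 2 semitones → G#
  G# + 2 semitones → A#
  A# + 1 semitone → B
  B + 2 semitones → C#
  C# + 2 semitones → D#
Scale: D# E# F# G# A# B C#
Degree 6 = B


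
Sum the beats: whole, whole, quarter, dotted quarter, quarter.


Beat values:
  whole = 4 beats
  whole = 4 beats
  quarter = 1 beat
  dotted quarter = 1.5 beats
  quarter = 1 beat
Sum = 4 + 4 + 1 + 1.5 + 1
= 11.5 beats


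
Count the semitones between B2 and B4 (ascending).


Let's work it out.
Absolute semitone position = octave×12 + chromatic position
B2: 2×12 + 11 = 35
B4: 4×12 + 11 = 59
Difference = 59 - 35 = 24
= 24 semitones


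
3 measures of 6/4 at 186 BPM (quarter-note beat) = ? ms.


Let's work it out.
Quarter-note beat duration = 60000 / 186 ms
Beats per measure (6/4) = 6
One measure = 6 × 60000 / 186 = 360000 / 186 ms
3 measures = 3 × 360000 / 186 = 1080000 / 186
= 5806.5 ms


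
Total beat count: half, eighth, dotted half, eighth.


Reasoning:
Beat values:
  half = 2 beats
  eighth = 0.5 beats
  dotted half = 3 beats
  eighth = 0.5 beats
Sum = 2 + 0.5 + 3 + 0.5
= 6 beats


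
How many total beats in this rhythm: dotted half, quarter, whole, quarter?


Solution.
Beat values:
  dotted half = 3 beats
  quarter = 1 beat
  whole = 4 beats
  quarter = 1 beat
Sum = 3 + 1 + 4 + 1
= 9 beats


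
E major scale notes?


Major scale pattern: W-W-H-W-W-W-H (2-2-1-2-2-2-1 semitones)
Starting from E:
  E + 2 semitones → F#
  F# + 2 semitones → G#
  G# + 1 semitone → A
  A + 2 semitones → B
  B + 2 semitones → C#
  C# + 2 semitones → D#
  D# + 1 semitone → E
Scale = E F# G# A B C# D#


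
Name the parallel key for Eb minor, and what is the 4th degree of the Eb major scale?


Reasoning:
Parallel keys share the same tonic but differ in mode
Eb minor → parallel is Eb major
Eb major scale: Eb F G Ab Bb C D
= Eb major; 4th degree = Ab


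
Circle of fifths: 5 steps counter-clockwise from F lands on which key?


Working:
Each counter-clockwise step moves down a perfect 5th (= up a perfect 4th)
From F: F → Bb → Eb → Ab → Db → F#/Gb
= F#/Gb


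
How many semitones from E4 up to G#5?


Let's work it out.
Absolute semitone position = octave×12 + chromatic position
E4: 4×12 + 4 = 52
G#5: 5×12 + 8 = 68
Difference = 68 - 52 = 16
= 16 semitones


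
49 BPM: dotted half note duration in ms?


Solution.
One quarter-note beat = 60000 / BPM = 60000 / 49 ms
Dotted half note = 3 × quarter note
Duration = 3 × 60000 / 49 = 180000 / 49
= 3673.5 ms


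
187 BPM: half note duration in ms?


One quarter-note beat = 60000 / BPM = 60000 / 187 ms
Half note = 2 × quarter note
Duration = 2 × 60000 / 187 = 120000 / 187
= 641.7 ms


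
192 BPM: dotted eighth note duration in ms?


Step by step:
One quarter-note beat = 60000 / BPM = 60000 / 192 ms
Dotted eighth note = 3/4 × quarter note
Duration = 3/4 × 60000 / 192 = 45000 / 192
= 234.4 ms


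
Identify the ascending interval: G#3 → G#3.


Working:
Letter names: G → G spans 1 letter name → a unison
Semitones: G#3 → G#3 = 0 half-steps
A unison of 0 semitones is a perfect unison
= perfect unison


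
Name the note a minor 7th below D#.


Solution.
A 7th spans 7 letter names, so from D we land on E
A minor 7th = 10 semitones below D#
Spell E at that pitch: E#
= E#


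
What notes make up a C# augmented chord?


Augmented triad = root + major 3rd (4 semitones) + augmented 5th (8 semitones)
A triad on C# stacks thirds, so the chord tones use letter names C-E-G
Root: C#
Major 3rd above C#: E#
Augmented 5th above C#: G##
Chord = C# E# G##


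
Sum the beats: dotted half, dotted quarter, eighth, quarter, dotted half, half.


Solution.
Beat values:
  dotted half = 3 beats
  dotted quarter = 1.5 beats
  eighth = 0.5 beats
  quarter = 1 beat
  dotted half = 3 beats
  half = 2 beats
Sum = 3 + 1.5 + 0.5 + 1 + 3 + 2
= 11 beats


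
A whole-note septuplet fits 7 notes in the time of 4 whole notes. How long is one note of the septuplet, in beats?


Working:
Septuplet: 7 notes occupy the space of 4 whole notes
Space = 4 × 4 = 16 beats
Each septuplet note = 16 / 7 = 16/7 beats
= 16/7 beats


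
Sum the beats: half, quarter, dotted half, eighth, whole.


Let's work it out.
Beat values:
  half = 2 beats
  quarter = 1 beat
  dotted half = 3 beats
  eighth = 0.5 beats
  whole = 4 beats
Sum = 2 + 1 + 3 + 0.5 + 4
= 10.5 beats


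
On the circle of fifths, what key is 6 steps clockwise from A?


Working:
Each clockwise step on the circle of fifths moves up a perfect 5th
From A: A → E → B → F#/Gb → Db → Ab → Eb
= Eb


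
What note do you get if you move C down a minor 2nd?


Reasoning:
minor 2nd: 2 letter names, 1 semitones
Letter: C - 1 → B
Pitch: C - 1 semitones, spelled as a B → B
= B


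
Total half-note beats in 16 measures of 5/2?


Let's work it out.
Time signature 5/2: the bottom number 2 means the half note gets one count
The top number 5 means 5 half-note beats per measure
Total = 5 × 16 measures
= 80 half-note beats


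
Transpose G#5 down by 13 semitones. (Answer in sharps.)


G#5: chromatic position 8 in octave 5 → absolute = 5×12 + 8 = 68
Transpose down 13: 68 - 13 = 55
55 = 4×12 + 7 → G in octave 4
Result = G4


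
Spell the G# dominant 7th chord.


Dominant 7th chord = root + major 3rd + perfect 5th + minor 7th
Seventh chords stack in thirds, so the letter names are G-B-D-F
Root: G#
Major 3rd above G#: B#
Perfect 5th above G#: D#
Minor 7th above G#: F#
Chord = G# B# D# F#


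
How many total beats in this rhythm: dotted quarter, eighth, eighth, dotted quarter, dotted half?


Let's work it out.
Beat values:
  dotted quarter = 1.5 beats
  eighth = 0.5 beats
  eighth = 0.5 beats
  dotted quarter = 1.5 beats
  dotted half = 3 beats
Sum = 1.5 + 0.5 + 0.5 + 1.5 + 3
= 7 beats


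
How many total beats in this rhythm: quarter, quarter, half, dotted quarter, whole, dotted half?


Reasoning:
Beat values:
  quarter = 1 beat
  quarter = 1 beat
  half = 2 beats
  dotted quarter = 1.5 beats
  whole = 4 beats
  dotted half = 3 beats
Sum = 1 + 1 + 2 + 1.5 + 4 + 3
= 12.5 beats


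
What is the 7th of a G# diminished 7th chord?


Solution.
Diminished 7th chord = root + minor 3rd + diminished 5th + diminished 7th
Seventh chords stack in thirds, so the letter names are G-B-D-F
Root: G#
Minor 3rd above G#: B
Diminished 5th above G#: D
Diminished 7th above G#: F
The 7th = F


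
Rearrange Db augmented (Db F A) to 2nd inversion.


Step by step:
Root position: Db F A
2nd inversion: move root and 3rd up an octave
Bass note: A
Notes (bottom to top) = A Db F


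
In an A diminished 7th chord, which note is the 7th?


Solution.
Diminished 7th chord = root + minor 3rd + diminished 5th + diminished 7th
Seventh chords stack in thirds, so the letter names are A-C-E-G
Root: A
Minor 3rd above A: C
Diminished 5th above A: Eb
Diminished 7th above A: Gb
The 7th = Gb


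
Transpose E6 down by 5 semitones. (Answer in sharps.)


Working:
E6: chromatic position 4 in octave 6 → absolute = 6×12 + 4 = 76
Transpose down 5: 76 - 5 = 71
71 = 5×12 + 11 → B in octave 5
Result = B5


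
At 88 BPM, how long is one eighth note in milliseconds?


Step by step:
One quarter-note beat = 60000 / BPM = 60000 / 88 ms
Eighth note = 1/2 × quarter note
Duration = 1/2 × 60000 / 88 = 30000 / 88
= 340.9 ms


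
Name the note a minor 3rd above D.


Step by step:
A 3rd spans 3 letter names, so from D we land on F
A minor 3rd = 3 semitones above D
Spell F at that pitch: F
= F
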